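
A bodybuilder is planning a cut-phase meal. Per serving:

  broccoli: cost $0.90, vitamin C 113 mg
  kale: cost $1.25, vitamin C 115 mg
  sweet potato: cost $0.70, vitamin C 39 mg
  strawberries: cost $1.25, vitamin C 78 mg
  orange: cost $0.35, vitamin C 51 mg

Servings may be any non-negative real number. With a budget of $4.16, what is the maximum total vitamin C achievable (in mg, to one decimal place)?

606.2 mg

Vitamin C per dollar: orange 145.7, broccoli 125.6, kale 92, strawberries 62.4, sweet potato 55.71.
With no serving limits, spend the whole cost allowance on orange: $4.16 / $0.35 × 51 mg = 606.2 mg.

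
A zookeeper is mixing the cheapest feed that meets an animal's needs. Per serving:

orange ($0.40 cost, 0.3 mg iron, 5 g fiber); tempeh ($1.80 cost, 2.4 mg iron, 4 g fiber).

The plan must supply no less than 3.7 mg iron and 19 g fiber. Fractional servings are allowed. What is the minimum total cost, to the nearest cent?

$3.27

At the optimum either one food covers both requirements or two foods hit both targets exactly; no other combination can be cheaper.
orange only: max(3.7/0.3, 19/5) = 12.33 servings → $4.93.
tempeh only: max(3.7/2.4, 19/4) = 4.75 servings → $8.55.
orange + tempeh with both tight: 2.852 servings and 1.185 servings → $3.27.
The minimum over all feasible corners is $3.27.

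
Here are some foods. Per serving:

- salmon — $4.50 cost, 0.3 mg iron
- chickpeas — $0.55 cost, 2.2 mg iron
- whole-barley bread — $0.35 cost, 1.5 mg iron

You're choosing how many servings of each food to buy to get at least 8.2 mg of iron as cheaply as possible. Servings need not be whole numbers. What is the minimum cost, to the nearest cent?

$1.91

Cost per mg of iron: whole-barley bread $0.2333, chickpeas $0.2500, salmon $15.0000.
With no serving limits, use only whole-barley bread: 8.2 mg / 1.5 mg = 5.467 servings × $0.35 = $1.91.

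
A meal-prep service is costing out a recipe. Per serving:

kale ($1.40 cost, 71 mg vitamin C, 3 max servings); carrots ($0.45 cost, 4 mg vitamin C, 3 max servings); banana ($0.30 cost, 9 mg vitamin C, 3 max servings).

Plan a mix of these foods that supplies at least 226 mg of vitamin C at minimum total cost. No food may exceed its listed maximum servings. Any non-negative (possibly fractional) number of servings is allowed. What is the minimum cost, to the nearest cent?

Cost per mg of vitamin C: kale $0.0197, banana $0.0333, carrots $0.1125.
Take 3 servings of kale: +213.0 mg vitamin C for $4.20 (total $4.20, still need 13.0 mg).
Take 1.444 servings of banana: +13.0 mg vitamin C for $0.43 (total $4.63, still need 0.0 mg).
Greedy by cheapest-per-mg is optimal for a single linear constraint, so the minimum cost is $4.63.

$4.63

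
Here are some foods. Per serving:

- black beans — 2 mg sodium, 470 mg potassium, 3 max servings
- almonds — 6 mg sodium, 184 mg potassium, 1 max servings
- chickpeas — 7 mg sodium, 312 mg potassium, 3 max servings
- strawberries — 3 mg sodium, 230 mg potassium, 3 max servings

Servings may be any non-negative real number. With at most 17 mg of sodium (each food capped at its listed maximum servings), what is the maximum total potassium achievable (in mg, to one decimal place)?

Potassium per mg sodium: black beans 235, strawberries 76.67, chickpeas 44.57, almonds 30.67.
Take 3 servings of black beans: uses 6 mg sodium, +1410.0 mg potassium (running total 1410.0 mg).
Take 3 servings of strawberries: uses 9 mg sodium, +690.0 mg potassium (running total 2100.0 mg).
Take 0.2857 servings of chickpeas: uses 2 mg sodium, +89.1 mg potassium (running total 2189.1 mg).
Greedy by best ratio exhausts the sodium allowance optimally: 2189.1 mg.

2189.1 mg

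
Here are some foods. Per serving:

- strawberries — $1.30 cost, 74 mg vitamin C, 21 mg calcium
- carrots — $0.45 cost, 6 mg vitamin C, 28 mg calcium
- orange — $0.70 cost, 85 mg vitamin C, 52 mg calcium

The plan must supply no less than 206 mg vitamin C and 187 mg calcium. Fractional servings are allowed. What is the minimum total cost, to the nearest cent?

This is a tiny linear program; its minimum lies at a vertex of the feasible set. List the vertices and price them.
strawberries only: max(206/74, 187/21) = 8.905 servings → $11.58.
carrots only: max(206/6, 187/28) = 34.33 servings → $15.45.
orange only: max(206/85, 187/52) = 3.596 servings → $2.52.
strawberries + carrots with both tight: 2.387 servings and 4.888 servings → $5.30.
strawberries + orange: the both-tight solution has a negative serving — not a feasible corner.
carrots + orange with both tight: 2.506 servings and 2.247 servings → $2.70.
So the least-cost plan costs $2.52.

$2.52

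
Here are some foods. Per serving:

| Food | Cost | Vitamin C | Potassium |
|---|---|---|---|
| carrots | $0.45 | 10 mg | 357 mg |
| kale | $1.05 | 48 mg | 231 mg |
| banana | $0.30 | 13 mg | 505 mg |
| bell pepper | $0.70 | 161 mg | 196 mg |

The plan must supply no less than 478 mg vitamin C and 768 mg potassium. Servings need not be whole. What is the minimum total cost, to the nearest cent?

The cheapest plan sits at a corner of the feasible region — with two constraints it uses at most two foods.
carrots only: max(478/10, 768/357) = 47.8 servings → $21.51.
kale only: max(478/48, 768/231) = 9.958 servings → $10.46.
banana only: max(478/13, 768/505) = 36.77 servings → $11.03.
bell pepper only: max(478/161, 768/196) = 3.918 servings → $2.74.
carrots + kale: intersection lies outside the first quadrant.
carrots + banana with both targets exact would need a negative amount; discard.
carrots + bell pepper with both tight: 0.5397 servings and 2.935 servings → $2.30.
kale + banana: the both-tight solution has a negative serving — not a feasible corner.
kale + bell pepper with both tight: 1.078 servings and 2.647 servings → $2.99.
banana + bell pepper with both tight: 0.3804 servings and 2.938 servings → $2.17.
So the least-cost plan costs $2.17.

$2.17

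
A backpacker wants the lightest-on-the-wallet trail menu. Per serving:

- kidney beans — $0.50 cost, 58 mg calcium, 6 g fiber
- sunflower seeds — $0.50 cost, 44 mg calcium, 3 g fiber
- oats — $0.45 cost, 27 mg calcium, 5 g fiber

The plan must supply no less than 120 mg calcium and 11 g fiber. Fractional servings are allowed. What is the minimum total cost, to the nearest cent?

At the optimum either one food covers both requirements or two foods hit both targets exactly; no other combination can be cheaper.
kidney beans only: max(120/58, 11/6) = 2.069 servings → $1.03.
sunflower seeds only: max(120/44, 11/3) = 3.667 servings → $1.83.
oats only: max(120/27, 11/5) = 4.444 servings → $2.00.
kidney beans + sunflower seeds with both tight: 1.378 servings and 0.9111 servings → $1.14.
kidney beans + oats: intersection lies outside the first quadrant.
sunflower seeds + oats with both tight: 2.18 servings and 0.8921 servings → $1.49.
Cheapest feasible corner: $1.03.

$1.03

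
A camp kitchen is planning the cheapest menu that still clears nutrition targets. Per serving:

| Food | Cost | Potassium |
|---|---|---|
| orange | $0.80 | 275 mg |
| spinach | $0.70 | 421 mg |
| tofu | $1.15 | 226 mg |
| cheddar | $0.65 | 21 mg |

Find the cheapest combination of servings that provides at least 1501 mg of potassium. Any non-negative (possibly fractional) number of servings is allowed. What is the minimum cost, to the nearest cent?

$2.50

Cost per mg of potassium: spinach $0.0017, orange $0.0029, tofu $0.0051, cheddar $0.0310.
With no serving limits, use only spinach: 1501 mg / 421 mg = 3.565 servings × $0.70 = $2.50.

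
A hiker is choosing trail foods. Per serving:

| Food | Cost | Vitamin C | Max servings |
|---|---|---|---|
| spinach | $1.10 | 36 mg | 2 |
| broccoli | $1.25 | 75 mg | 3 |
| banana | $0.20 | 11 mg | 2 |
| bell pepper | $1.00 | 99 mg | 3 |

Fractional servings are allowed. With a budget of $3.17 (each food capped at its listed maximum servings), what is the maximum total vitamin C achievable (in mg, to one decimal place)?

307.2 mg

Vitamin C per dollar: bell pepper 99, broccoli 60, banana 55, spinach 32.73.
Take 3 servings of bell pepper: spends $3.00, +297.0 mg vitamin C (running total 297.0 mg).
Take 0.136 servings of broccoli: spends $0.17, +10.2 mg vitamin C (running total 307.2 mg).
Filling greedily by vitamin C-per-dollar is optimal for one linear limit, giving 307.2 mg.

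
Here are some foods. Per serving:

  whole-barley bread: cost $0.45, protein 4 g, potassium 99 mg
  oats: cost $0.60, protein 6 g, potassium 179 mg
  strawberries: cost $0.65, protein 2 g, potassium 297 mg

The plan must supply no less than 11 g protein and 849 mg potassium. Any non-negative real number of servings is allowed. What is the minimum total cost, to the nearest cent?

$2.09

whole-barley bread only: max(11/4, 849/99) = 8.576 servings → $3.86.
oats only: max(11/6, 849/179) = 4.743 servings → $2.85.
strawberries only: max(11/2, 849/297) = 5.5 servings → $3.58.
whole-barley bread + oats: intersection lies outside the first quadrant.
whole-barley bread + strawberries with both tight: 1.585 servings and 2.33 servings → $2.23.
oats + strawberries with both tight: 1.102 servings and 2.195 servings → $2.09.
So the least-cost plan costs $2.09.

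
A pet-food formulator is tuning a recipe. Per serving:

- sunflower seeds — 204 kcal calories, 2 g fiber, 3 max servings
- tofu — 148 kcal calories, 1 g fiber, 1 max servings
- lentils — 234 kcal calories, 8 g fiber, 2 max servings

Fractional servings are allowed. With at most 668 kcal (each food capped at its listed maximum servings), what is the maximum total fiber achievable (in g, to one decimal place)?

Fiber per kcal: lentils 0.03419, sunflower seeds 0.009804, tofu 0.006757.
Take 2 servings of lentils: uses 468 kcal, +16.0 g fiber (running total 16.0 g).
Take 0.9804 servings of sunflower seeds: uses 200 kcal, +2.0 g fiber (running total 18.0 g).
Filling greedily by fiber-per-kcal is optimal for one linear limit, giving 18.0 g.

18.0 g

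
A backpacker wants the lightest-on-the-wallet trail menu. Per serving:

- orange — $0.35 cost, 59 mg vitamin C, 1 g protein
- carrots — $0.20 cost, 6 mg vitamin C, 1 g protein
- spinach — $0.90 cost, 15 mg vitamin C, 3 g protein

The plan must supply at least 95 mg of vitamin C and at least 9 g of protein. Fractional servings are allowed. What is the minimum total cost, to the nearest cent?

$1.92

For a min-cost LP with two ≥-constraints, a basic feasible solution has at most two positive variables.
orange only: max(95/59, 9/1) = 9 servings → $3.15.
carrots only: max(95/6, 9/1) = 15.83 servings → $3.17.
spinach only: max(95/15, 9/3) = 6.333 servings → $5.70.
orange + carrots with both tight: 0.7736 servings and 8.226 servings → $1.92.
orange + spinach with both tight: 0.9259 servings and 2.691 servings → $2.75.
carrots + spinach: the both-tight solution has a negative serving — not a feasible corner.
The minimum over all feasible corners is $1.92.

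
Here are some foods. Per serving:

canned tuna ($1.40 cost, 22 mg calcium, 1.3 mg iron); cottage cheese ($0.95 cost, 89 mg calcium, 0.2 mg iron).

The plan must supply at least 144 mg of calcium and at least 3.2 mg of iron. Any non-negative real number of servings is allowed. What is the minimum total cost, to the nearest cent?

$4.22

The cheapest plan sits at a corner of the feasible region — with two constraints it uses at most two foods.
canned tuna only: max(144/22, 3.2/1.3) = 6.545 servings → $9.16.
cottage cheese only: max(144/89, 3.2/0.2) = 16 servings → $15.20.
canned tuna + cottage cheese with both tight: 2.3 servings and 1.049 servings → $4.22.
So the least-cost plan costs $4.22.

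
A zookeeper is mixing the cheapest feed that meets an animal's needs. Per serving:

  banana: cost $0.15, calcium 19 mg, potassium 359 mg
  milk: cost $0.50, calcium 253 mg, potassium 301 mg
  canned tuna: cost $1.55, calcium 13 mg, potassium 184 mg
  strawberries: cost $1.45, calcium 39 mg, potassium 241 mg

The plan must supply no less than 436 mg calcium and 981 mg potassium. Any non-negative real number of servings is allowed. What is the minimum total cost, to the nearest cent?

$1.02

Check every corner: each single food scaled to meet both minima, and each pair solved so both constraints bind.
banana only: max(436/19, 981/359) = 22.95 servings → $3.44.
milk only: max(436/253, 981/301) = 3.259 servings → $1.63.
canned tuna only: max(436/13, 981/184) = 33.54 servings → $51.98.
strawberries only: max(436/39, 981/241) = 11.18 servings → $16.21.
banana + milk with both tight: 1.374 servings and 1.62 servings → $1.02.
banana + canned tuna with both targets exact would need a negative amount; discard.
banana + strawberries with both targets exact would need a negative amount; discard.
milk + canned tuna with both tight: 1.582 servings and 2.743 servings → $5.04.
milk + strawberries with both tight: 1.357 servings and 2.376 servings → $4.12.
canned tuna + strawberries: intersection lies outside the first quadrant.
The minimum over all feasible corners is $1.02.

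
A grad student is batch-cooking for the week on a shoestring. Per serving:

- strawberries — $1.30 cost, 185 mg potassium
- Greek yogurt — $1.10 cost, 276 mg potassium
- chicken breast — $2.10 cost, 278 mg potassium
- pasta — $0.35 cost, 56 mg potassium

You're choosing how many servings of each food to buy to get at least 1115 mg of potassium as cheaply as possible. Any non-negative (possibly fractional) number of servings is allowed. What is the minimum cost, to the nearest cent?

Cost per mg of potassium: Greek yogurt $0.0040, pasta $0.0063, strawberries $0.0070, chicken breast $0.0076.
With no serving limits, use only Greek yogurt: 1115 mg / 276 mg = 4.04 servings × $1.10 = $4.44.

$4.44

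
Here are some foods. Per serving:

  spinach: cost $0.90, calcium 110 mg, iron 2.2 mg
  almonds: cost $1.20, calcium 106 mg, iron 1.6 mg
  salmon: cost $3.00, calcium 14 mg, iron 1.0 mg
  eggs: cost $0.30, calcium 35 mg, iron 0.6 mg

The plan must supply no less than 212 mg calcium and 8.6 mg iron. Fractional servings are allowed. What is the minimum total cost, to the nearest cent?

$3.52

With two linear requirements the optimum uses one or two foods; enumerate the corners.
spinach only: max(212/110, 8.6/2.2) = 3.909 servings → $3.52.
almonds only: max(212/106, 8.6/1.6) = 5.375 servings → $6.45.
salmon only: max(212/14, 8.6/1.0) = 15.14 servings → $45.43.
eggs only: max(212/35, 8.6/0.6) = 14.33 servings → $4.30.
spinach + almonds with both targets exact would need a negative amount; discard.
spinach + salmon with both tight: 1.157 servings and 6.056 servings → $19.21.
spinach + eggs with both targets exact would need a negative amount; discard.
almonds + salmon with both tight: 1.096 servings and 6.847 servings → $21.86.
almonds + eggs with both targets exact would need a negative amount; discard.
salmon + eggs with both tight: 6.534 servings and 3.444 servings → $20.63.
The minimum over all feasible corners is $3.52.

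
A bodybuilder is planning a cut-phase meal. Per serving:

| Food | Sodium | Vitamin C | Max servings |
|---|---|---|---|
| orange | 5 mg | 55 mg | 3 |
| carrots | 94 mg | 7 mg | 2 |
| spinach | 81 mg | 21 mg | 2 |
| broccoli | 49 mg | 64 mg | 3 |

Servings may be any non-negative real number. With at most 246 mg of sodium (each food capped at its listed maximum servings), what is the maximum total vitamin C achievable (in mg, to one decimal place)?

Vitamin C per mg sodium: orange 11, broccoli 1.306, spinach 0.2593, carrots 0.07447.
Take 3 servings of orange: uses 15 mg sodium, +165.0 mg vitamin C (running total 165.0 mg).
Take 3 servings of broccoli: uses 147 mg sodium, +192.0 mg vitamin C (running total 357.0 mg).
Take 1.037 servings of spinach: uses 84 mg sodium, +21.8 mg vitamin C (running total 378.8 mg).
Greedy by best ratio exhausts the sodium allowance optimally: 378.8 mg.

378.8 mg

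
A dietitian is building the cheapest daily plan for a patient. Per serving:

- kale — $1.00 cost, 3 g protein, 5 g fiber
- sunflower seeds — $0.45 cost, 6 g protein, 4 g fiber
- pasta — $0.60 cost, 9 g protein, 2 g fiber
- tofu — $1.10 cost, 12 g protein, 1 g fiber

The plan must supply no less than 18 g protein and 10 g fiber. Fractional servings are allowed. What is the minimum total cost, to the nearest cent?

For a min-cost LP with two ≥-constraints, a basic feasible solution has at most two positive variables.
kale only: max(18/3, 10/5) = 6 servings → $6.00.
sunflower seeds only: max(18/6, 10/4) = 3 servings → $1.35.
pasta only: max(18/9, 10/2) = 5 servings → $3.00.
tofu only: max(18/12, 10/1) = 10 servings → $11.00.
kale + sunflower seeds: intersection lies outside the first quadrant.
kale + pasta with both tight: 1.385 servings and 1.538 servings → $2.31.
kale + tofu with both tight: 1.789 servings and 1.053 servings → $2.95.
sunflower seeds + pasta with both tight: 2.25 servings and 0.5 servings → $1.31.
sunflower seeds + tofu with both tight: 2.429 servings and 0.2857 servings → $1.41.
pasta + tofu: the both-tight solution has a negative serving — not a feasible corner.
So the least-cost plan costs $1.31.

$1.31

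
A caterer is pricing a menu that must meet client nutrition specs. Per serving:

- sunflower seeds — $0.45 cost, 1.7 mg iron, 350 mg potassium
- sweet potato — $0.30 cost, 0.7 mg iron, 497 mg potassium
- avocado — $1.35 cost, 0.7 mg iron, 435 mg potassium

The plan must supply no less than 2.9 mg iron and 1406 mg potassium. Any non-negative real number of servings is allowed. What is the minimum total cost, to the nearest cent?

For a min-cost LP with two ≥-constraints, a basic feasible solution has at most two positive variables.
sunflower seeds only: max(2.9/1.7, 1406/350) = 4.017 servings → $1.81.
sweet potato only: max(2.9/0.7, 1406/497) = 4.143 servings → $1.24.
avocado only: max(2.9/0.7, 1406/435) = 4.143 servings → $5.59.
sunflower seeds + sweet potato with both tight: 0.762 servings and 2.292 servings → $1.03.
sunflower seeds + avocado with both tight: 0.5608 servings and 2.781 servings → $4.01.
sweet potato + avocado: the both-tight solution has a negative serving — not a feasible corner.
So the least-cost plan costs $1.03.

$1.03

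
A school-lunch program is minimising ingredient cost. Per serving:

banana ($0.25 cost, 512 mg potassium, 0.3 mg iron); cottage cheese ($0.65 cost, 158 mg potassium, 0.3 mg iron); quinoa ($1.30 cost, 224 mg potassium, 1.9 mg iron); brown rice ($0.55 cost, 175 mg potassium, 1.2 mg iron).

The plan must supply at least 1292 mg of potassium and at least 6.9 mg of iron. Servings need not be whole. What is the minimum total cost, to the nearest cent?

With two linear requirements the optimum uses one or two foods; enumerate the corners.
banana only: max(1292/512, 6.9/0.3) = 23 servings → $5.75.
cottage cheese only: max(1292/158, 6.9/0.3) = 23 servings → $14.95.
quinoa only: max(1292/224, 6.9/1.9) = 5.768 servings → $7.50.
brown rice only: max(1292/175, 6.9/1.2) = 7.383 servings → $4.06.
banana + cottage cheese: the both-tight solution has a negative serving — not a feasible corner.
banana + quinoa with both tight: 1.004 servings and 3.473 servings → $4.77.
banana + brown rice with both tight: 0.6103 servings and 5.597 servings → $3.23.
cottage cheese + quinoa with both tight: 3.902 servings and 3.015 servings → $6.46.
cottage cheese + brown rice with both tight: 2.501 servings and 5.125 servings → $4.44.
quinoa + brown rice with both targets exact would need a negative amount; discard.
Cheapest feasible corner: $3.23.

$3.23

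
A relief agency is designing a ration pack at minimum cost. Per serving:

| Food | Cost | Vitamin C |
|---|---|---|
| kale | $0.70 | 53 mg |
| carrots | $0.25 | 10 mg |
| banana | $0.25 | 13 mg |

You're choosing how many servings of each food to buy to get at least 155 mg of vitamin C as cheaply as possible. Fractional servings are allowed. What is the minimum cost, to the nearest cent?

Cost per mg of vitamin C: kale $0.0132, banana $0.0192, carrots $0.0250.
With no serving limits, use only kale: 155 mg / 53 mg = 2.925 servings × $0.70 = $2.05.

$2.05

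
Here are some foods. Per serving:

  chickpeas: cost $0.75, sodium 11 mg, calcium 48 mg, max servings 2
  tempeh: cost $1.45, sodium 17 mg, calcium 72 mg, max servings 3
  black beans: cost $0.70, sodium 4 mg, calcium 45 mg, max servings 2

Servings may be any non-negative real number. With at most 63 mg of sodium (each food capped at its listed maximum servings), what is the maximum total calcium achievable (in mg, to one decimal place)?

325.8 mg

Calcium per mg sodium: black beans 11.25, chickpeas 4.364, tempeh 4.235.
Take 2 servings of black beans: uses 8 mg sodium, +90.0 mg calcium (running total 90.0 mg).
Take 2 servings of chickpeas: uses 22 mg sodium, +96.0 mg calcium (running total 186.0 mg).
Take 1.941 servings of tempeh: uses 33 mg sodium, +139.8 mg calcium (running total 325.8 mg).
Greedy by best ratio exhausts the sodium allowance optimally: 325.8 mg.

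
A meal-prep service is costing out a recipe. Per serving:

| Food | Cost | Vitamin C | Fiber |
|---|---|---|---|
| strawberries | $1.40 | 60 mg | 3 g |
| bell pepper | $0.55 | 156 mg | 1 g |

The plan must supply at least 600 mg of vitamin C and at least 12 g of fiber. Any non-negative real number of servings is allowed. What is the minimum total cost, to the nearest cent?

$5.82

The cheapest plan sits at a corner of the feasible region — with two constraints it uses at most two foods.
strawberries only: max(600/60, 12/3) = 10 servings → $14.00.
bell pepper only: max(600/156, 12/1) = 12 servings → $6.60.
strawberries + bell pepper with both tight: 3.118 servings and 2.647 servings → $5.82.
Cheapest feasible corner: $5.82.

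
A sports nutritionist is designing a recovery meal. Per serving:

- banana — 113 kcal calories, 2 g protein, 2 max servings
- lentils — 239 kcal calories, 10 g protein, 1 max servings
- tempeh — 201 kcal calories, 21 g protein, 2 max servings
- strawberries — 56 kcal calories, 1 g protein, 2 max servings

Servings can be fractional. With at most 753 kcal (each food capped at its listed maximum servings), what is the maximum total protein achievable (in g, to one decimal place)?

Protein per kcal: tempeh 0.1045, lentils 0.04184, strawberries 0.01786, banana 0.0177.
Take 2 servings of tempeh: uses 402 kcal, +42.0 g protein (running total 42.0 g).
Take 1 serving of lentils: uses 239 kcal, +10.0 g protein (running total 52.0 g).
Take 2 servings of strawberries: uses 112 kcal, +2.0 g protein (running total 54.0 g).
Filling greedily by protein-per-kcal is optimal for one linear limit, giving 54.0 g.

54.0 g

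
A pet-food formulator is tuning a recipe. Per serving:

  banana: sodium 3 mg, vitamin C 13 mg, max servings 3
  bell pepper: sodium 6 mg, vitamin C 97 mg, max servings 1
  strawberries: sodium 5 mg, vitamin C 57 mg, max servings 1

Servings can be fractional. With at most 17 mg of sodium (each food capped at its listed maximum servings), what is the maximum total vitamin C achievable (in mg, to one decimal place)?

Vitamin C per mg sodium: bell pepper 16.17, strawberries 11.4, banana 4.333.
Take 1 serving of bell pepper: uses 6 mg sodium, +97.0 mg vitamin C (running total 97.0 mg).
Take 1 serving of strawberries: uses 5 mg sodium, +57.0 mg vitamin C (running total 154.0 mg).
Take 2 servings of banana: uses 6 mg sodium, +26.0 mg vitamin C (running total 180.0 mg).
Filling greedily by vitamin C-per-mg sodium is optimal for one linear limit, giving 180.0 mg.

180.0 mg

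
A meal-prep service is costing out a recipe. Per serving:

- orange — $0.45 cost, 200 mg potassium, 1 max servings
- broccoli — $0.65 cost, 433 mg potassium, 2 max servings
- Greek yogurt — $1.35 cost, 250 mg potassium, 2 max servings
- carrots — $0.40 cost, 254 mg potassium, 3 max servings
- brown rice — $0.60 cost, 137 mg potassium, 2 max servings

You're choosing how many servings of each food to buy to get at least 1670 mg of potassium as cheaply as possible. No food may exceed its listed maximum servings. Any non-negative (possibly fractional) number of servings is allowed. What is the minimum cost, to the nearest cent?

$2.59

Cost per mg of potassium: broccoli $0.0015, carrots $0.0016, orange $0.0022, brown rice $0.0044, Greek yogurt $0.0054.
Take 2 servings of broccoli: +866.0 mg potassium for $1.30 (total $1.30, still need 804.0 mg).
Take 3 servings of carrots: +762.0 mg potassium for $1.20 (total $2.50, still need 42.0 mg).
Take 0.21 servings of orange: +42.0 mg potassium for $0.09 (total $2.59, still need 0.0 mg).
Greedy by cheapest-per-mg is optimal for a single linear constraint, so the minimum cost is $2.59.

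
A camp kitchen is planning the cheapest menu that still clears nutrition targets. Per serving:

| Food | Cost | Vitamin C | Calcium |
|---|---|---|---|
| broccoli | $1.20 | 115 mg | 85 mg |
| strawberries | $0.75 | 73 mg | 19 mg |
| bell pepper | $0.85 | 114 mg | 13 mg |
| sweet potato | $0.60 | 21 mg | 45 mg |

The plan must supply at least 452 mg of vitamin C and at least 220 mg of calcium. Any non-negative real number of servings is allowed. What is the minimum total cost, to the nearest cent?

This is a tiny linear program; its minimum lies at a vertex of the feasible set. List the vertices and price them.
broccoli only: max(452/115, 220/85) = 3.93 servings → $4.72.
strawberries only: max(452/73, 220/19) = 11.58 servings → $8.68.
bell pepper only: max(452/114, 220/13) = 16.92 servings → $14.38.
sweet potato only: max(452/21, 220/45) = 21.52 servings → $12.91.
broccoli + strawberries with both tight: 1.859 servings and 3.264 servings → $4.68.
broccoli + bell pepper with both tight: 2.343 servings and 1.601 servings → $4.17.
broccoli + sweet potato: the both-tight solution has a negative serving — not a feasible corner.
strawberries + bell pepper: intersection lies outside the first quadrant.
strawberries + sweet potato with both tight: 5.447 servings and 2.589 servings → $5.64.
bell pepper + sweet potato with both tight: 3.237 servings and 3.954 servings → $5.12.
So the least-cost plan costs $4.17.

$4.17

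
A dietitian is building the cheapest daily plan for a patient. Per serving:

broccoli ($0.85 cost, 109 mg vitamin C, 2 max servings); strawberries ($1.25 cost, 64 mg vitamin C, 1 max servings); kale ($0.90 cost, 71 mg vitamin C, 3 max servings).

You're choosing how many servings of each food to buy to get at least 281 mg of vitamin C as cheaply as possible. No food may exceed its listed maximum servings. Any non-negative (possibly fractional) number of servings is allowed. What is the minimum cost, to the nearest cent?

Cost per mg of vitamin C: broccoli $0.0078, kale $0.0127, strawberries $0.0195.
Take 2 servings of broccoli: +218.0 mg vitamin C for $1.70 (total $1.70, still need 63.0 mg).
Take 0.8873 servings of kale: +63.0 mg vitamin C for $0.80 (total $2.50, still need 0.0 mg).
Filling from the cheapest source first is optimal under one linear minimum: $2.50.

$2.50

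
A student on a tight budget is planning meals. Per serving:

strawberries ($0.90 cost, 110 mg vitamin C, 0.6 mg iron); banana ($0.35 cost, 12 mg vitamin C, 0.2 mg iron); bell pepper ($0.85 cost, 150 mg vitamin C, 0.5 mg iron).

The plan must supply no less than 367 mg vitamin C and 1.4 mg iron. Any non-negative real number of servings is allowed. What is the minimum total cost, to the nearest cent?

$2.29

strawberries only: max(367/110, 1.4/0.6) = 3.336 servings → $3.00.
banana only: max(367/12, 1.4/0.2) = 30.58 servings → $10.70.
bell pepper only: max(367/150, 1.4/0.5) = 2.8 servings → $2.38.
strawberries + banana: the both-tight solution has a negative serving — not a feasible corner.
strawberries + bell pepper with both tight: 0.7571 servings and 1.891 servings → $2.29.
banana + bell pepper with both tight: 1.104 servings and 2.358 servings → $2.39.
The minimum over all feasible corners is $2.29.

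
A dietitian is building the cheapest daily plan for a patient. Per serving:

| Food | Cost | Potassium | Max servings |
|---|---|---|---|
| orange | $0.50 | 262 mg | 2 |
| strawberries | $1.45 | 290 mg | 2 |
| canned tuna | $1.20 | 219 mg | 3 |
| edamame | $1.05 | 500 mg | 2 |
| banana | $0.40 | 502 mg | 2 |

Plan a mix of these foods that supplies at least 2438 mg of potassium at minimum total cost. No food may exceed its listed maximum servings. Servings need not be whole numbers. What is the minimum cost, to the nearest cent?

Cost per mg of potassium: banana $0.0008, orange $0.0019, edamame $0.0021, strawberries $0.0050, canned tuna $0.0055.
Take 2 servings of banana: +1004.0 mg potassium for $0.80 (total $0.80, still need 1434.0 mg).
Take 2 servings of orange: +524.0 mg potassium for $1.00 (total $1.80, still need 910.0 mg).
Take 1.82 servings of edamame: +910.0 mg potassium for $1.91 (total $3.71, still need 0.0 mg).
Filling from the cheapest source first is optimal under one linear minimum: $3.71.

$3.71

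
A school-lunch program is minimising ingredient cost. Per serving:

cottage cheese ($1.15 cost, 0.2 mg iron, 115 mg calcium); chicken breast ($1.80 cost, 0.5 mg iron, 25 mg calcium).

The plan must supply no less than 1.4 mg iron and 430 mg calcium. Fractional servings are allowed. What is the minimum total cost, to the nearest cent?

$6.51

This is a tiny linear program; its minimum lies at a vertex of the feasible set. List the vertices and price them.
cottage cheese only: max(1.4/0.2, 430/115) = 7 servings → $8.05.
chicken breast only: max(1.4/0.5, 430/25) = 17.2 servings → $30.96.
cottage cheese + chicken breast with both tight: 3.429 servings and 1.429 servings → $6.51.
The minimum over all feasible corners is $6.51.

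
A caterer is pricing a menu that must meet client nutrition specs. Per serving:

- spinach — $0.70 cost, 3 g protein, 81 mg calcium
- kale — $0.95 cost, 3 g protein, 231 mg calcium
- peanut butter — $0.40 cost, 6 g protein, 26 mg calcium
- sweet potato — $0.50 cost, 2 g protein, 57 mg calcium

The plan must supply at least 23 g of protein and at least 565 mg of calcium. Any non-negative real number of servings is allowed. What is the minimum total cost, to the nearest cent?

$3.13

Compare the cost at each extreme point of the feasible region.
spinach only: max(23/3, 565/81) = 7.667 servings → $5.37.
kale only: max(23/3, 565/231) = 7.667 servings → $7.28.
peanut butter only: max(23/6, 565/26) = 21.73 servings → $8.69.
sweet potato only: max(23/2, 565/57) = 11.5 servings → $5.75.
spinach + kale: the both-tight solution has a negative serving — not a feasible corner.
spinach + peanut butter with both tight: 6.843 servings and 0.4118 servings → $4.95.
spinach + sweet potato: intersection lies outside the first quadrant.
kale + peanut butter with both tight: 2.135 servings and 2.766 servings → $3.13.
kale + sweet potato: the both-tight solution has a negative serving — not a feasible corner.
peanut butter + sweet potato with both tight: 0.6241 servings and 9.628 servings → $5.06.
So the least-cost plan costs $3.13.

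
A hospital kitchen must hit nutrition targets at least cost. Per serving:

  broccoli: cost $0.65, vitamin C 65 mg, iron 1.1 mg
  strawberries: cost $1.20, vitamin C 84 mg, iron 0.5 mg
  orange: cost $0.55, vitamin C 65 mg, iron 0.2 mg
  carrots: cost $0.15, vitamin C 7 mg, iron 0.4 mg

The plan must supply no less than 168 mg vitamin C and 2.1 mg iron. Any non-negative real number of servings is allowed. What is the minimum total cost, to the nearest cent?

$1.60

Two binding constraints pin down two serving amounts, so the optimal mix uses at most two foods. The candidates are each food alone (scaled to the tighter of vitamin C/iron) and each pair with both constraints tight.
broccoli only: max(168/65, 2.1/1.1) = 2.585 servings → $1.68.
strawberries only: max(168/84, 2.1/0.5) = 4.2 servings → $5.04.
orange only: max(168/65, 2.1/0.2) = 10.5 servings → $5.78.
carrots only: max(168/7, 2.1/0.4) = 24 servings → $3.60.
broccoli + strawberries with both tight: 1.543 servings and 0.8063 servings → $1.97.
broccoli + orange with both tight: 1.759 servings and 0.8256 servings → $1.60.
broccoli + carrots: intersection lies outside the first quadrant.
strawberries + orange with both targets exact would need a negative amount; discard.
strawberries + carrots with both tight: 1.744 servings and 3.07 servings → $2.55.
orange + carrots with both tight: 2.134 servings and 4.183 servings → $1.80.
So the least-cost plan costs $1.60.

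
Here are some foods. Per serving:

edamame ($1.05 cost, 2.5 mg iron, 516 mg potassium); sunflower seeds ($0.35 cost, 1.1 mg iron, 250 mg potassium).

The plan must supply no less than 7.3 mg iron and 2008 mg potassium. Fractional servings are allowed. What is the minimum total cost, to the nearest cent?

$2.81

edamame only: max(7.3/2.5, 2008/516) = 3.891 servings → $4.09.
sunflower seeds only: max(7.3/1.1, 2008/250) = 8.032 servings → $2.81.
edamame + sunflower seeds: the both-tight solution has a negative serving — not a feasible corner.
Cheapest feasible corner: $2.81.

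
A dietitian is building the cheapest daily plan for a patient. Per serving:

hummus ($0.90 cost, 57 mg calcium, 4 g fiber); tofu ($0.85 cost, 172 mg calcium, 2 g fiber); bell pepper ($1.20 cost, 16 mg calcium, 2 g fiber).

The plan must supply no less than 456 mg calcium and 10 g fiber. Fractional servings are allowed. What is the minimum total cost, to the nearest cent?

This is a tiny linear program; its minimum lies at a vertex of the feasible set. List the vertices and price them.
hummus only: max(456/57, 10/4) = 8 servings → $7.20.
tofu only: max(456/172, 10/2) = 5 servings → $4.25.
bell pepper only: max(456/16, 10/2) = 28.5 servings → $34.20.
hummus + tofu with both tight: 1.408 servings and 2.185 servings → $3.12.
hummus + bell pepper: intersection lies outside the first quadrant.
tofu + bell pepper with both tight: 2.41 servings and 2.59 servings → $5.16.
The minimum over all feasible corners is $3.12.

$3.12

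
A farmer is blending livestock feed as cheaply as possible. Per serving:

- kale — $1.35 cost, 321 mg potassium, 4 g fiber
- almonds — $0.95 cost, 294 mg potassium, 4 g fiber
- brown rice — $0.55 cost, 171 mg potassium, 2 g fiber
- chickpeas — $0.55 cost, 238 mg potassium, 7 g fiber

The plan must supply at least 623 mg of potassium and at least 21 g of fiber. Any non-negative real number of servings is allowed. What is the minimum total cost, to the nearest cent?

A basic optimal solution has at most two foods positive. Try each food alone and each pair with both targets met exactly.
kale only: max(623/321, 21/4) = 5.25 servings → $7.09.
almonds only: max(623/294, 21/4) = 5.25 servings → $4.99.
brown rice only: max(623/171, 21/2) = 10.5 servings → $5.78.
chickpeas only: max(623/238, 21/7) = 3 servings → $1.65.
kale + almonds: the both-tight solution has a negative serving — not a feasible corner.
kale + brown rice: the both-tight solution has a negative serving — not a feasible corner.
kale + chickpeas with both targets exact would need a negative amount; discard.
almonds + brown rice: the both-tight solution has a negative serving — not a feasible corner.
almonds + chickpeas with both targets exact would need a negative amount; discard.
brown rice + chickpeas with both targets exact would need a negative amount; discard.
So the least-cost plan costs $1.65.

$1.65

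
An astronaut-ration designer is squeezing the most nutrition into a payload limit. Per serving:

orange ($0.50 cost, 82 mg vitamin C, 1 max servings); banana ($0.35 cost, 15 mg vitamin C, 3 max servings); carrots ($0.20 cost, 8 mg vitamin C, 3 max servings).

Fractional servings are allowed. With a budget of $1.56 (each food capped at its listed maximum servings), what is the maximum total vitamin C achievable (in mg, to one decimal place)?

Vitamin C per dollar: orange 164, banana 42.86, carrots 40.
Take 1 serving of orange: spends $0.50, +82.0 mg vitamin C (running total 82.0 mg).
Take 3 servings of banana: spends $1.05, +45.0 mg vitamin C (running total 127.0 mg).
Take 0.05 servings of carrots: spends $0.01, +0.4 mg vitamin C (running total 127.4 mg).
Greedy by best ratio exhausts the cost allowance optimally: 127.4 mg.

127.4 mg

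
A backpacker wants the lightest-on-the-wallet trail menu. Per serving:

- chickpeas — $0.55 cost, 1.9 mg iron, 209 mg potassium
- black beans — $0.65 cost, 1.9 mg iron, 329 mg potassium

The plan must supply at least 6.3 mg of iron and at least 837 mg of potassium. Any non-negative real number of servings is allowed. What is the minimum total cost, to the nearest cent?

$1.94

Two binding constraints pin down two serving amounts, so the optimal mix uses at most two foods. The candidates are each food alone (scaled to the tighter of iron/potassium) and each pair with both constraints tight.
chickpeas only: max(6.3/1.9, 837/209) = 4.005 servings → $2.20.
black beans only: max(6.3/1.9, 837/329) = 3.316 servings → $2.16.
chickpeas + black beans with both tight: 2.116 servings and 1.2 servings → $1.94.
So the least-cost plan costs $1.94.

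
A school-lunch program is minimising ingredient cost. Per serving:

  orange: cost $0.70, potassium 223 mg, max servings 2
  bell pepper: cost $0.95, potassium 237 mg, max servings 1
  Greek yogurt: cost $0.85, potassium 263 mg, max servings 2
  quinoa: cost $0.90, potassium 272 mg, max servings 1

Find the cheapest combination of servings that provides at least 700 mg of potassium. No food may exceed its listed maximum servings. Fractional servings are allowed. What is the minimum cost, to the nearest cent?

$2.22

Cost per mg of potassium: orange $0.0031, Greek yogurt $0.0032, quinoa $0.0033, bell pepper $0.0040.
Take 2 servings of orange: +446.0 mg potassium for $1.40 (total $1.40, still need 254.0 mg).
Take 0.9658 servings of Greek yogurt: +254.0 mg potassium for $0.82 (total $2.22, still need 0.0 mg).
Filling from the cheapest source first is optimal under one linear minimum: $2.22.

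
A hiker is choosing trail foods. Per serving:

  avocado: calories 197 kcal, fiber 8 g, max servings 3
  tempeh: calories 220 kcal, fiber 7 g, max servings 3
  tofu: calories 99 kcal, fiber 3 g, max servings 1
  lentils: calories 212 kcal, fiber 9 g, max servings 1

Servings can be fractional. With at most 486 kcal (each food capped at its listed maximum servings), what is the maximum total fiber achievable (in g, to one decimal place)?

Fiber per kcal: lentils 0.04245, avocado 0.04061, tempeh 0.03182, tofu 0.0303.
Take 1 serving of lentils: uses 212 kcal, +9.0 g fiber (running total 9.0 g).
Take 1.391 servings of avocado: uses 274 kcal, +11.1 g fiber (running total 20.1 g).
Filling greedily by fiber-per-kcal is optimal for one linear limit, giving 20.1 g.

20.1 g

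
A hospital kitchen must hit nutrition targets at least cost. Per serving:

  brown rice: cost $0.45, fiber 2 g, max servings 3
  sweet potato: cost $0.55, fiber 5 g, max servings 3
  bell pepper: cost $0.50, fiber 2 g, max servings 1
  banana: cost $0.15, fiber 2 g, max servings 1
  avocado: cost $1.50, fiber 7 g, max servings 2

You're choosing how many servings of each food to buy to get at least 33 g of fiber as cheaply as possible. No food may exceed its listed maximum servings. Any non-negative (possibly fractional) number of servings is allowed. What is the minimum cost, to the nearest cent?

Cost per g of fiber: banana $0.0750, sweet potato $0.1100, avocado $0.2143, brown rice $0.2250, bell pepper $0.2500.
Take 1 serving of banana: +2.0 g fiber for $0.15 (total $0.15, still need 31.0 g).
Take 3 servings of sweet potato: +15.0 g fiber for $1.65 (total $1.80, still need 16.0 g).
Take 2 servings of avocado: +14.0 g fiber for $3.00 (total $4.80, still need 2.0 g).
Take 1 serving of brown rice: +2.0 g fiber for $0.45 (total $5.25, still need 0.0 g).
Filling from the cheapest source first is optimal under one linear minimum: $5.25.

$5.25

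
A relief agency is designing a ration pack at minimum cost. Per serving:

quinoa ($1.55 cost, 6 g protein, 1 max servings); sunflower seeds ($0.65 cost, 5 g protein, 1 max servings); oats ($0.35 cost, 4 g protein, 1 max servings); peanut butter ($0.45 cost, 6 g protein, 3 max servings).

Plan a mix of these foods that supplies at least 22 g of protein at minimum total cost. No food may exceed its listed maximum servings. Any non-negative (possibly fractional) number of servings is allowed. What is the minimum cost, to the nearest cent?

$1.70

Cost per g of protein: peanut butter $0.0750, oats $0.0875, sunflower seeds $0.1300, quinoa $0.2583.
Take 3 servings of peanut butter: +18.0 g protein for $1.35 (total $1.35, still need 4.0 g).
Take 1 serving of oats: +4.0 g protein for $0.35 (total $1.70, still need 0.0 g).
Greedy by cheapest-per-g is optimal for a single linear constraint, so the minimum cost is $1.70.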